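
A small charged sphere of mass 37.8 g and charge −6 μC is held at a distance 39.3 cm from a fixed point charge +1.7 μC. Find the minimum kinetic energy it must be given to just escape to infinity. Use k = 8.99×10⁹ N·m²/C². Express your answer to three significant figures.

0.233 J

To just escape, total mechanical energy must reach zero at infinity: ½mv²_min + U = 0, so ½mv²_min = −U = |kQq|/r.
|U| = |kQq|/r = (8.99×10⁹ N·m²/C²)(1.70×10⁻⁶)(6.00×10⁻⁶)/(0.393) = 0.233 J.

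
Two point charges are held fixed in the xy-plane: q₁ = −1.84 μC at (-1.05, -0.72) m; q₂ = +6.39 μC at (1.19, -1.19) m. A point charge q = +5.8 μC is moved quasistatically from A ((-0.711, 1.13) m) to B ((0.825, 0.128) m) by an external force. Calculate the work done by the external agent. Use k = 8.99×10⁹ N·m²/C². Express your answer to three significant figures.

0.137 J

For quasistatic motion the external work equals the change in potential energy: W_ext = qΔV = q(V_B − V_A).
At A: distances to the source charges are 1.88 m, 3.00 m; V_A = Σ kqᵢ/rᵢ = 1.04×10⁴ V.
At B: distances to the source charges are 2.06 m, 1.37 m; V_B = Σ kqᵢ/rᵢ = 3.40×10⁴ V.
ΔV = V_B − V_A = 2.36×10⁴ V.
W_ext = qΔV = (5.80×10⁻⁶ C)(2.36×10⁴ V) = 0.137 J.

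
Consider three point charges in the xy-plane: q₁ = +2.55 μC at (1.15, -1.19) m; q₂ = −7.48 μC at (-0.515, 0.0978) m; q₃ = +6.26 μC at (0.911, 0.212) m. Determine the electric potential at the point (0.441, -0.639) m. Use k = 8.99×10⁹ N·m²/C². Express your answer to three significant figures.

2.77×10⁴ V

Electric potential is a scalar, so the contributions from each charge add algebraically: V = Σ kqᵢ/rᵢ.
Distances from the field point to each charge: r₁ = 0.898 m, r₂ = 1.21 m, r₃ = 0.972 m.
V = k[(2.55×10⁻⁶)/(0.898) + (-7.48×10⁻⁶)/(1.21) + (6.26×10⁻⁶)/(0.972)] = 2.77×10⁴ V.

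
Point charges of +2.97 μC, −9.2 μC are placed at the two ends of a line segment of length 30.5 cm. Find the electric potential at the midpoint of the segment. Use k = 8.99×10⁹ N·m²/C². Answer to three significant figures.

The total potential is the scalar sum of each charge's contribution, V = Σ kqᵢ/rᵢ.
Each charge is 0.152 m from the midpoint.
V = k[(2.97×10⁻⁶)/(0.152) + (-9.20×10⁻⁶)/(0.152)] = -3.67×10⁵ V.

-3.67×10⁵ V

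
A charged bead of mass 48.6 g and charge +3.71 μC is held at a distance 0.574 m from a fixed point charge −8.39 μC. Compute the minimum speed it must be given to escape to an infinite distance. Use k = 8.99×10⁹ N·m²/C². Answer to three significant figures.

4.48 m/s

To just escape, total mechanical energy must reach zero at infinity: ½mv²_min + U = 0, so ½mv²_min = −U = |kQq|/r.
|U| = |kQq|/r = (8.99×10⁹ N·m²/C²)(8.39×10⁻⁶)(3.71×10⁻⁶)/(0.574) = 0.488 J.
v_min = √(2|U|/m) = √(2·0.488/0.0486) = 4.48 m/s.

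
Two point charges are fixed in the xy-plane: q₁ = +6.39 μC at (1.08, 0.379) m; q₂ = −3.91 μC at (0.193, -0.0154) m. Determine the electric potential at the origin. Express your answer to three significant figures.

-1.31×10⁵ V

Electric potential is a scalar, so the contributions from each charge add algebraically: V = Σ kqᵢ/rᵢ.
Distances from the field point to each charge: r₁ = 1.14 m, r₂ = 0.194 m.
V = k[(6.39×10⁻⁶)/(1.14) + (-3.91×10⁻⁶)/(0.194)] = -1.31×10⁵ V.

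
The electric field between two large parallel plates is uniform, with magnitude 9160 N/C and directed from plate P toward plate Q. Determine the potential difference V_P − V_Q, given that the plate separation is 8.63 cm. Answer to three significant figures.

791 V

In a uniform field, potential decreases in the direction of E: ΔV = −E·d for a displacement d parallel to E.
Going from Q to P is a displacement of 8.63 cm opposite to the field, so V_P − V_Q = +Ed = 791 V.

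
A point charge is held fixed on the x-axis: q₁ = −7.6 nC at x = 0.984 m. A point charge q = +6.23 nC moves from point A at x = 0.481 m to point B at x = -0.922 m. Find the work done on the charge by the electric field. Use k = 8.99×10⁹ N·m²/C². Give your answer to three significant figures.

-6.23×10⁻⁷ J

The work done by the electric force is W_field = −ΔU = −q(V_B − V_A) = q(V_A − V_B).
At A: distance to the source charge is 0.503 m; V_A = kq₁/r = -136 V.
At B: distance to the source charge is 1.91 m; V_B = kq₁/r = -35.8 V.
ΔV = V_B − V_A = 100 V.
W_field = −qΔV = −(6.23×10⁻⁹ C)(100 V) = -6.23×10⁻⁷ J.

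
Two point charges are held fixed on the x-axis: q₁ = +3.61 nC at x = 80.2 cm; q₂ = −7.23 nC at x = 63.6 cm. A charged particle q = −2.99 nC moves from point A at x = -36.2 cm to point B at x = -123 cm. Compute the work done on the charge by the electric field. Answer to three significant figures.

The work done by the electric force is W_field = −ΔU = −q(V_B − V_A) = q(V_A − V_B).
At A: distances to the source charges are 1.16 m, 0.998 m; V_A = Σ kqᵢ/rᵢ = -37.2 V.
At B: distances to the source charges are 2.03 m, 1.87 m; V_B = Σ kqᵢ/rᵢ = -18.9 V.
ΔV = V_B − V_A = 18.4 V.
W_field = −qΔV = −(-2.99×10⁻⁹ C)(18.4 V) = 5.50×10⁻⁸ J.

5.50×10⁻⁸ J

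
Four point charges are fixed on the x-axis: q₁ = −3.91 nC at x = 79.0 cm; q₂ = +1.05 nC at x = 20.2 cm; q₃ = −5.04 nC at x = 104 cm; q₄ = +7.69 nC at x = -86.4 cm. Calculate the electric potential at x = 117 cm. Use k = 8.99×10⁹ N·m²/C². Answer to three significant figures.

-397 V

Electric potential is a scalar, so the contributions from each charge add algebraically: V = Σ kqᵢ/rᵢ.
Distances from the field point to each charge: r₁ = 0.380 m, r₂ = 0.968 m, r₃ = 0.130 m, r₄ = 2.03 m.
V = k[(-3.91×10⁻⁹)/(0.380) + (1.05×10⁻⁹)/(0.968) + (-5.04×10⁻⁹)/(0.130) + (7.69×10⁻⁹)/(2.03)] = -397 V.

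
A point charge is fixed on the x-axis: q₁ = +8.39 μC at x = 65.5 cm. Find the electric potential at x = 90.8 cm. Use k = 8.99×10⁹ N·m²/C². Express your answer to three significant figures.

2.98×10⁵ V

The total potential is the scalar sum of each charge's contribution, V = Σ kqᵢ/rᵢ.
V = k[(8.39×10⁻⁶)/(0.253)] = 2.98×10⁵ V.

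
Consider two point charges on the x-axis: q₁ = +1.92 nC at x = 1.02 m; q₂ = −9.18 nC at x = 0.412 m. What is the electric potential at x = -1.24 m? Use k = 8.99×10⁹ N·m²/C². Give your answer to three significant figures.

The total potential is the scalar sum of each charge's contribution, V = Σ kqᵢ/rᵢ.
Distances from the field point to each charge: r₁ = 2.26 m, r₂ = 1.65 m.
V = k[(1.92×10⁻⁹)/(2.26) + (-9.18×10⁻⁹)/(1.65)] = -42.3 V.

-42.3 V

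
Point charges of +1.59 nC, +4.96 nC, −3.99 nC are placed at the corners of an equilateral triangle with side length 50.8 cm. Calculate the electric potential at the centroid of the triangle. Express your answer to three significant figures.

Electric potential is a scalar, so the contributions from each charge add algebraically: V = Σ kqᵢ/rᵢ.
The distance from each vertex to the centroid is a/√3 = 0.293 m.
V = k[(1.59×10⁻⁹)/(0.293) + (4.96×10⁻⁹)/(0.293) + (-3.99×10⁻⁹)/(0.293)] = 78.5 V.

78.5 V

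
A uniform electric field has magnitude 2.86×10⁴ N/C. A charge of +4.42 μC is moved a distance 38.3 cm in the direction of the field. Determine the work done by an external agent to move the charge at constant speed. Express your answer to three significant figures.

-0.0484 J

The potential change for a displacement 38.3 cm in the direction of the field is ΔV = −Ed = -1.10×10⁴ V.
W_ext = qΔV = -0.0484 J.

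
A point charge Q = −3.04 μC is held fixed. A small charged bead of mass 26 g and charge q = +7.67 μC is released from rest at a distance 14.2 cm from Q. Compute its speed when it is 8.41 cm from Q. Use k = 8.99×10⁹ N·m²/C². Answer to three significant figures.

Only the electrostatic force acts, so mechanical energy is conserved: ½mv² = U₁ − U₂ = kQq(1/r₁ − 1/r₂).
U₁ − U₂ = (8.99×10⁹ N·m²/C²)(-3.04×10⁻⁶ C)(7.67×10⁻⁶ C)(1/0.142 − 1/0.0841) = 1.02 J.
v = √(2·1.02/0.0260) = 8.84 m/s.

8.84 m/s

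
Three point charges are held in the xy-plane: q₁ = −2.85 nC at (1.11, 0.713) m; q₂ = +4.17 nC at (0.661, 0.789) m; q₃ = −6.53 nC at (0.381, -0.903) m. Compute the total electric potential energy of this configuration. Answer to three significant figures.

The work to assemble the configuration equals its total potential energy, U = Σ kqᵢqⱼ/rᵢⱼ over all pairs.
Pair separations: r₁₂ = 0.455 m, r₁₃ = 1.77 m, r₂₃ = 1.72 m.
U = (-2.35×10⁻⁷) + (9.44×10⁻⁸) + (-1.43×10⁻⁷) = -2.83×10⁻⁷ J.

-2.83×10⁻⁷ J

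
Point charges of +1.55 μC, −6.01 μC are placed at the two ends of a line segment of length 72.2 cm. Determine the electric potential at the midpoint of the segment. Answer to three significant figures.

Electric potential is a scalar, so the contributions from each charge add algebraically: V = Σ kqᵢ/rᵢ.
Each charge is 0.361 m from the midpoint.
V = k[(1.55×10⁻⁶)/(0.361) + (-6.01×10⁻⁶)/(0.361)] = -1.11×10⁵ V.

-1.11×10⁵ V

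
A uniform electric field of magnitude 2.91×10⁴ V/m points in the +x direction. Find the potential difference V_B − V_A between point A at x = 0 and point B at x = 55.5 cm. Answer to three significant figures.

-1.62×10⁴ V

In a uniform field, potential decreases in the direction of E: V_B − V_A = −E·Δx.
V_B − V_A = −(2.91×10⁴ V/m)(0.555 m) = -1.62×10⁴ V.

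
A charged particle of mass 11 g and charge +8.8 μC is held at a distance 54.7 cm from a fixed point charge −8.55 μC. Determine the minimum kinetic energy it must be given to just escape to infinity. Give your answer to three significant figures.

1.24 J

To just escape, total mechanical energy must reach zero at infinity: ½mv²_min + U = 0, so ½mv²_min = −U = |kQq|/r.
|U| = |kQq|/r = (8.99×10⁹ N·m²/C²)(8.55×10⁻⁶)(8.80×10⁻⁶)/(0.547) = 1.24 J.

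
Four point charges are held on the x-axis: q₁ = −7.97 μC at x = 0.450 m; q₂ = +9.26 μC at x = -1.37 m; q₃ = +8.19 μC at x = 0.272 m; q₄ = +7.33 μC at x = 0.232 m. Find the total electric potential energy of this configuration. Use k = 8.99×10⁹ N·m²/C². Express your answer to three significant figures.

8.22 J

The work to assemble the configuration equals its total potential energy, U = Σ kqᵢqⱼ/rᵢⱼ over all pairs.
Pair separations: r₁₂ = 1.82 m, r₁₃ = 0.178 m, r₁₄ = 0.218 m, r₂₃ = 1.64 m, r₂₄ = 1.60 m, r₃₄ = 0.0400 m.
Summing all 6 pair terms gives U = 8.22 J.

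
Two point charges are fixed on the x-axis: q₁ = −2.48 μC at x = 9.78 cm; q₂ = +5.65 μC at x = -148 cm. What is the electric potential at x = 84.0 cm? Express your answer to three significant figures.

The total potential is the scalar sum of each charge's contribution, V = Σ kqᵢ/rᵢ.
Distances from the field point to each charge: r₁ = 0.742 m, r₂ = 2.32 m.
V = k[(-2.48×10⁻⁶)/(0.742) + (5.65×10⁻⁶)/(2.32)] = -8150 V.

-8150 V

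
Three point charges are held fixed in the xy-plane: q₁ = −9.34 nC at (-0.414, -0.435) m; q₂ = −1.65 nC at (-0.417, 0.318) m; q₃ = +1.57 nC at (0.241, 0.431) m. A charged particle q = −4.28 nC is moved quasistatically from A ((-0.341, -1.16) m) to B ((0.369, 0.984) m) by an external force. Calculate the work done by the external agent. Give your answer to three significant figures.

For quasistatic motion the external work equals the change in potential energy: W_ext = qΔV = q(V_B − V_A).
At A: distances to the source charges are 0.729 m, 1.48 m, 1.69 m; V_A = Σ kqᵢ/rᵢ = -117 V.
At B: distances to the source charges are 1.62 m, 1.03 m, 0.568 m; V_B = Σ kqᵢ/rᵢ = -41.3 V.
ΔV = V_B − V_A = 75.6 V.
W_ext = qΔV = (-4.28×10⁻⁹ C)(75.6 V) = -3.23×10⁻⁷ J.

-3.23×10⁻⁷ J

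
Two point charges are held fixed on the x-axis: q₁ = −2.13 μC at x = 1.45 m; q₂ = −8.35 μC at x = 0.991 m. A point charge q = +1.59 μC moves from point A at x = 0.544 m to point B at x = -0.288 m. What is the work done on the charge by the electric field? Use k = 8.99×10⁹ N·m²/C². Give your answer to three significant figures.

The work done by the electric force is W_field = −ΔU = −q(V_B − V_A) = q(V_A − V_B).
At A: distances to the source charges are 0.906 m, 0.447 m; V_A = Σ kqᵢ/rᵢ = -1.89×10⁵ V.
At B: distances to the source charges are 1.74 m, 1.28 m; V_B = Σ kqᵢ/rᵢ = -6.97×10⁴ V.
ΔV = V_B − V_A = 1.19×10⁵ V.
W_field = −qΔV = −(1.59×10⁻⁶ C)(1.19×10⁵ V) = -0.190 J.

-0.190 J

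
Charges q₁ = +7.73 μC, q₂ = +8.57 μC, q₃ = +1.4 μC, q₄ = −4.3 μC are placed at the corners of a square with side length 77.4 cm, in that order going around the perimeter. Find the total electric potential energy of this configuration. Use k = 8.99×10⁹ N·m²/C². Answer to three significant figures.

The work to assemble the configuration equals its total potential energy, U = Σ kqᵢqⱼ/rᵢⱼ over all pairs.
The four side pairs have separation 0.774 m and the two diagonal pairs 1.09 m.
Summing all 6 pair terms gives U = 0.239 J.

0.239 J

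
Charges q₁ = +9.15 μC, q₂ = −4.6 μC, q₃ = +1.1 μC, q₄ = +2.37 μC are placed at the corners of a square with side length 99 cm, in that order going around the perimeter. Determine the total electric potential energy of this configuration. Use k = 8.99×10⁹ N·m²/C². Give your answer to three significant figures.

-0.213 J

The work to assemble the configuration equals its total potential energy, U = Σ kqᵢqⱼ/rᵢⱼ over all pairs.
The four side pairs have separation 0.990 m and the two diagonal pairs 1.40 m.
Summing all 6 pair terms gives U = -0.213 J.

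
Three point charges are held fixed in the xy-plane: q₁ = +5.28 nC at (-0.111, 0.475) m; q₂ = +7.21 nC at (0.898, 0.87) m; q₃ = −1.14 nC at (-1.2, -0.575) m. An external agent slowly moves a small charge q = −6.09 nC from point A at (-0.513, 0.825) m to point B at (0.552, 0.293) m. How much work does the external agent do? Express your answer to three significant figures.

-1.93×10⁻⁷ J

For quasistatic motion the external work equals the change in potential energy: W_ext = qΔV = q(V_B − V_A).
At A: distances to the source charges are 0.533 m, 1.41 m, 1.56 m; V_A = Σ kqᵢ/rᵢ = 128 V.
At B: distances to the source charges are 0.688 m, 0.673 m, 1.96 m; V_B = Σ kqᵢ/rᵢ = 160 V.
ΔV = V_B − V_A = 31.7 V.
W_ext = qΔV = (-6.09×10⁻⁹ C)(31.7 V) = -1.93×10⁻⁷ J.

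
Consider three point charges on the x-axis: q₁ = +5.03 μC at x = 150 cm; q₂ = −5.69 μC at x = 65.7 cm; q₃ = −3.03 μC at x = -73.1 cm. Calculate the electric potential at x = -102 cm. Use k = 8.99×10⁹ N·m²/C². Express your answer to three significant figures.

-1.07×10⁵ V

Electric potential is a scalar, so the contributions from each charge add algebraically: V = Σ kqᵢ/rᵢ.
Distances from the field point to each charge: r₁ = 2.52 m, r₂ = 1.68 m, r₃ = 0.289 m.
V = k[(5.03×10⁻⁶)/(2.52) + (-5.69×10⁻⁶)/(1.68) + (-3.03×10⁻⁶)/(0.289)] = -1.07×10⁵ V.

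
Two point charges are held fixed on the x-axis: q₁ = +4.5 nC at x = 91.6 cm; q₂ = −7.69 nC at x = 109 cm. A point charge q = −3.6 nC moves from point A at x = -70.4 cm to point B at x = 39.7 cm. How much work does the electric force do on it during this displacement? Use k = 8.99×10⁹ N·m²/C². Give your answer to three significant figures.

The work done by the electric force is W_field = −ΔU = −q(V_B − V_A) = q(V_A − V_B).
At A: distances to the source charges are 1.62 m, 1.79 m; V_A = Σ kqᵢ/rᵢ = -13.6 V.
At B: distances to the source charges are 0.519 m, 0.693 m; V_B = Σ kqᵢ/rᵢ = -21.8 V.
ΔV = V_B − V_A = -8.25 V.
W_field = −qΔV = −(-3.60×10⁻⁹ C)(-8.25 V) = -2.97×10⁻⁸ J.

-2.97×10⁻⁸ J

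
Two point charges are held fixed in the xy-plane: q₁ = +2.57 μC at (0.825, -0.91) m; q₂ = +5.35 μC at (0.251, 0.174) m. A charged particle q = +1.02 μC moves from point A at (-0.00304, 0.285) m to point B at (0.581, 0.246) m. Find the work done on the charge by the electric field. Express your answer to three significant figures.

The work done by the electric force is W_field = −ΔU = −q(V_B − V_A) = q(V_A − V_B).
At A: distances to the source charges are 1.45 m, 0.277 m; V_A = Σ kqᵢ/rᵢ = 1.89×10⁵ V.
At B: distances to the source charges are 1.18 m, 0.338 m; V_B = Σ kqᵢ/rᵢ = 1.62×10⁵ V.
ΔV = V_B − V_A = -2.74×10⁴ V.
W_field = −qΔV = −(1.02×10⁻⁶ C)(-2.74×10⁴ V) = 0.0280 J.

0.0280 J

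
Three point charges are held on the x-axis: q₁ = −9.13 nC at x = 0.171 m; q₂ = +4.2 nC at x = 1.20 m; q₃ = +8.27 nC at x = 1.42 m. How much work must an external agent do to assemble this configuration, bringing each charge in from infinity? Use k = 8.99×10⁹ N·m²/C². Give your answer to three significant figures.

The assembly work is the sum of pairwise potential energies, U = Σ_{i<j} kqᵢqⱼ/rᵢⱼ.
Pair separations: r₁₂ = 1.03 m, r₁₃ = 1.25 m, r₂₃ = 0.220 m.
U = (-3.35×10⁻⁷) + (-5.43×10⁻⁷) + (1.42×10⁻⁶) = 5.41×10⁻⁷ J.

5.41×10⁻⁷ J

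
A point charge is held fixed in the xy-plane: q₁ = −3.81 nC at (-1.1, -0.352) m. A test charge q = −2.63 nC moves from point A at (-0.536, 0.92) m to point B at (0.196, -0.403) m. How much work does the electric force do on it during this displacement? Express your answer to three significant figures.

The work done by the electric force is W_field = −ΔU = −q(V_B − V_A) = q(V_A − V_B).
At A: distance to the source charge is 1.39 m; V_A = kq₁/r = -24.6 V.
At B: distance to the source charge is 1.30 m; V_B = kq₁/r = -26.4 V.
ΔV = V_B − V_A = -1.79 V.
W_field = −qΔV = −(-2.63×10⁻⁹ C)(-1.79 V) = -4.71×10⁻⁹ J.

-4.71×10⁻⁹ J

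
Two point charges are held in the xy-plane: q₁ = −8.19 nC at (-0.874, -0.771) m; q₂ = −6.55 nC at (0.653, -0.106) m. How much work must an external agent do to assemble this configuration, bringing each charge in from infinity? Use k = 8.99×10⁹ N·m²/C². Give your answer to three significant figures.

The work to assemble the configuration equals its total potential energy, U = Σ kqᵢqⱼ/rᵢⱼ over all pairs.
Pair separations: r₁₂ = 1.67 m.
U = (2.90×10⁻⁷) = 2.90×10⁻⁷ J.

2.90×10⁻⁷ J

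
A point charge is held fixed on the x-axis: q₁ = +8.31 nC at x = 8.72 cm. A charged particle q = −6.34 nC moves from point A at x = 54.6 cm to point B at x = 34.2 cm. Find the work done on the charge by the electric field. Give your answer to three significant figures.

8.27×10⁻⁷ J

The work done by the electric force is W_field = −ΔU = −q(V_B − V_A) = q(V_A − V_B).
At A: distance to the source charge is 0.459 m; V_A = kq₁/r = 163 V.
At B: distance to the source charge is 0.255 m; V_B = kq₁/r = 293 V.
ΔV = V_B − V_A = 130 V.
W_field = −qΔV = −(-6.34×10⁻⁹ C)(130 V) = 8.27×10⁻⁷ J.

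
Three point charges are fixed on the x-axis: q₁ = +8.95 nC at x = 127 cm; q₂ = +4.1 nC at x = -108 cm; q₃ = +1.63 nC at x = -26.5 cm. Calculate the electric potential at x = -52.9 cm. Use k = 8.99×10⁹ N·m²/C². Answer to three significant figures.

167 V

Electric potential is a scalar, so the contributions from each charge add algebraically: V = Σ kqᵢ/rᵢ.
Distances from the field point to each charge: r₁ = 1.80 m, r₂ = 0.551 m, r₃ = 0.264 m.
V = k[(8.95×10⁻⁹)/(1.80) + (4.10×10⁻⁹)/(0.551) + (1.63×10⁻⁹)/(0.264)] = 167 V.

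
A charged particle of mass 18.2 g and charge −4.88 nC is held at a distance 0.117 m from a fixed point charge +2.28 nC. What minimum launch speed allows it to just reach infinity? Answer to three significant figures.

9.69×10⁻³ m/s

To just escape, total mechanical energy must reach zero at infinity: ½mv²_min + U = 0, so ½mv²_min = −U = |kQq|/r.
|U| = |kQq|/r = (8.99×10⁹ N·m²/C²)(2.28×10⁻⁹)(4.88×10⁻⁹)/(0.117) = 8.55×10⁻⁷ J.
v_min = √(2|U|/m) = √(2·8.55×10⁻⁷/0.0182) = 9.69×10⁻³ m/s.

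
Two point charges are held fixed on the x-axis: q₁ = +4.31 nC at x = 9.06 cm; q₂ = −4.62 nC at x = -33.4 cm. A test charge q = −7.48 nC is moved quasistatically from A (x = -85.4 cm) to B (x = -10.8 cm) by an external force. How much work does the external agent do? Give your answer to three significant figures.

-3.75×10⁻⁷ J

For quasistatic motion the external work equals the change in potential energy: W_ext = qΔV = q(V_B − V_A).
At A: distances to the source charges are 0.945 m, 0.520 m; V_A = Σ kqᵢ/rᵢ = -38.9 V.
At B: distances to the source charges are 0.199 m, 0.226 m; V_B = Σ kqᵢ/rᵢ = 11.3 V.
ΔV = V_B − V_A = 50.2 V.
W_ext = qΔV = (-7.48×10⁻⁹ C)(50.2 V) = -3.75×10⁻⁷ J.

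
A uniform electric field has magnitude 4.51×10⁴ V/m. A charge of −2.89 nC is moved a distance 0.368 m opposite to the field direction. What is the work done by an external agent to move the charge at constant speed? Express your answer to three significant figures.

-4.80×10⁻⁵ J

The potential change for a displacement 0.368 m opposite to the field direction is ΔV = +Ed = 1.66×10⁴ V.
W_ext = qΔV = -4.80×10⁻⁵ J.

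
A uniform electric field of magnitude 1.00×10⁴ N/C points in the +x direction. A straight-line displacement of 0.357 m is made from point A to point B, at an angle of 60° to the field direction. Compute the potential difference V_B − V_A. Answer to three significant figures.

-1780 V

Only the component of displacement along E changes the potential: ΔV = −E·d·cosθ.
ΔV = −(1.00×10⁴ V/m)(0.357 m)cos60° = -1780 V.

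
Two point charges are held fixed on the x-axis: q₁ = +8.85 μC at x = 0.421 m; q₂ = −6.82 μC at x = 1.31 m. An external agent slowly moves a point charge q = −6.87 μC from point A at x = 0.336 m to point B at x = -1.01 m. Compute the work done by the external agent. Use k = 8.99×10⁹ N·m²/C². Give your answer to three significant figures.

5.80 J

For quasistatic motion the external work equals the change in potential energy: W_ext = qΔV = q(V_B − V_A).
At A: distances to the source charges are 0.0850 m, 0.974 m; V_A = Σ kqᵢ/rᵢ = 8.73×10⁵ V.
At B: distances to the source charges are 1.43 m, 2.32 m; V_B = Σ kqᵢ/rᵢ = 2.92×10⁴ V.
ΔV = V_B − V_A = -8.44×10⁵ V.
W_ext = qΔV = (-6.87×10⁻⁶ C)(-8.44×10⁵ V) = 5.80 J.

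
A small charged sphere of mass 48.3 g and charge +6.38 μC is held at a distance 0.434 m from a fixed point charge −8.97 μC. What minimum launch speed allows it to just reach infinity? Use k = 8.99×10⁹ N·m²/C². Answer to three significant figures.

To just escape, total mechanical energy must reach zero at infinity: ½mv²_min + U = 0, so ½mv²_min = −U = |kQq|/r.
|U| = |kQq|/r = (8.99×10⁹ N·m²/C²)(8.97×10⁻⁶)(6.38×10⁻⁶)/(0.434) = 1.19 J.
v_min = √(2|U|/m) = √(2·1.19/0.0483) = 7.01 m/s.

7.01 m/s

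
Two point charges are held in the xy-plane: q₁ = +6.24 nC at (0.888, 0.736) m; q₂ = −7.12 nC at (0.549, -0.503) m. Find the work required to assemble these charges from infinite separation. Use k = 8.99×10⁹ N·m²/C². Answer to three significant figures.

-3.11×10⁻⁷ J

The assembly work is the sum of pairwise potential energies, U = Σ_{i<j} kqᵢqⱼ/rᵢⱼ.
Pair separations: r₁₂ = 1.28 m.
U = (-3.11×10⁻⁷) = -3.11×10⁻⁷ J.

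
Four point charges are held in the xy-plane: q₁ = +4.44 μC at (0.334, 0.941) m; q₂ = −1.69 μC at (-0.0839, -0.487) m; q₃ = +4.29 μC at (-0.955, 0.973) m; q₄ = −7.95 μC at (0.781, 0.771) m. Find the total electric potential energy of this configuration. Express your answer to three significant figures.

The assembly work is the sum of pairwise potential energies, U = Σ_{i<j} kqᵢqⱼ/rᵢⱼ.
Pair separations: r₁₂ = 1.49 m, r₁₃ = 1.29 m, r₁₄ = 0.478 m, r₂₃ = 1.70 m, r₂₄ = 1.53 m, r₃₄ = 1.75 m.
Summing all 6 pair terms gives U = -0.711 J.

-0.711 J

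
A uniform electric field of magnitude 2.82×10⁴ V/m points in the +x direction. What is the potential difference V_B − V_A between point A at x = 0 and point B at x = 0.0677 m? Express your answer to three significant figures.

-1910 V

In a uniform field, potential decreases in the direction of E: V_B − V_A = −E·Δx.
V_B − V_A = −(2.82×10⁴ V/m)(0.0677 m) = -1910 V.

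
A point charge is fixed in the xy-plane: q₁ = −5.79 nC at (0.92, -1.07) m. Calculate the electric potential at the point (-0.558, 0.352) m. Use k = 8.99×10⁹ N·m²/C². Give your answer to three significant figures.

-25.4 V

The total potential is the scalar sum of each charge's contribution, V = Σ kqᵢ/rᵢ.
Distances from the field point to each charge: r₁ = 2.05 m.
V = k[(-5.79×10⁻⁹)/(2.05)] = -25.4 V.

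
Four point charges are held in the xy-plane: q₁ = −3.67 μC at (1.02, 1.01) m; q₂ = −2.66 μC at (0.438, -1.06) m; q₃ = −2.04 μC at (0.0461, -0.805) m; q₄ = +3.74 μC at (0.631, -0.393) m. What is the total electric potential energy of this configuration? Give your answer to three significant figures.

-0.132 J

The assembly work is the sum of pairwise potential energies, U = Σ_{i<j} kqᵢqⱼ/rᵢⱼ.
Pair separations: r₁₂ = 2.15 m, r₁₃ = 2.06 m, r₁₄ = 1.46 m, r₂₃ = 0.468 m, r₂₄ = 0.694 m, r₃₄ = 0.715 m.
Summing all 6 pair terms gives U = -0.132 J.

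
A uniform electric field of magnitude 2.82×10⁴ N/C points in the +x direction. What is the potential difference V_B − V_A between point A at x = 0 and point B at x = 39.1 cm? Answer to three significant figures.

In a uniform field, potential decreases in the direction of E: V_B − V_A = −E·Δx.
V_B − V_A = −(2.82×10⁴ V/m)(0.391 m) = -1.10×10⁴ V.

-1.10×10⁴ V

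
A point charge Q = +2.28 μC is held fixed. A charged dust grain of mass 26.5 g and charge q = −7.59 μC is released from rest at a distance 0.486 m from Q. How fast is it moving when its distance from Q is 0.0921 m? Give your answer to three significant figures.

10.2 m/s

Only the electrostatic force acts, so mechanical energy is conserved: ½mv² = U₁ − U₂ = kQq(1/r₁ − 1/r₂).
U₁ − U₂ = (8.99×10⁹ N·m²/C²)(2.28×10⁻⁶ C)(-7.59×10⁻⁶ C)(1/0.486 − 1/0.0921) = 1.37 J.
v = √(2·1.37/0.0265) = 10.2 m/s.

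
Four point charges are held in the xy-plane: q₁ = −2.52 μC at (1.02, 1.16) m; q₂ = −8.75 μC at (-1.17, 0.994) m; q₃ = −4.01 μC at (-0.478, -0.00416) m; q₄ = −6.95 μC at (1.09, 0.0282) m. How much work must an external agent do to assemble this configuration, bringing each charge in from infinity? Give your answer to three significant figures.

The work to assemble the configuration equals its total potential energy, U = Σ kqᵢqⱼ/rᵢⱼ over all pairs.
Pair separations: r₁₂ = 2.20 m, r₁₃ = 1.90 m, r₁₄ = 1.13 m, r₂₃ = 1.21 m, r₂₄ = 2.46 m, r₃₄ = 1.57 m.
Summing all 6 pair terms gives U = 0.919 J.

0.919 J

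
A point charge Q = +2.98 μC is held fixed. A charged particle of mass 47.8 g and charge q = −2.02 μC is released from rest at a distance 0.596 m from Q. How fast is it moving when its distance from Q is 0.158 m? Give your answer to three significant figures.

3.25 m/s

Only the electrostatic force acts, so mechanical energy is conserved: ½mv² = U₁ − U₂ = kQq(1/r₁ − 1/r₂).
U₁ − U₂ = (8.99×10⁹ N·m²/C²)(2.98×10⁻⁶ C)(-2.02×10⁻⁶ C)(1/0.596 − 1/0.158) = 0.252 J.
v = √(2·0.252/0.0478) = 3.25 m/s.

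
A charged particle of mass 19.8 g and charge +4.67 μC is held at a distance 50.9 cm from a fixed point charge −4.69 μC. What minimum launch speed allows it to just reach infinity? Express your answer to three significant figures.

To just escape, total mechanical energy must reach zero at infinity: ½mv²_min + U = 0, so ½mv²_min = −U = |kQq|/r.
|U| = |kQq|/r = (8.99×10⁹ N·m²/C²)(4.69×10⁻⁶)(4.67×10⁻⁶)/(0.509) = 0.387 J.
v_min = √(2|U|/m) = √(2·0.387/0.0198) = 6.25 m/s.

6.25 m/s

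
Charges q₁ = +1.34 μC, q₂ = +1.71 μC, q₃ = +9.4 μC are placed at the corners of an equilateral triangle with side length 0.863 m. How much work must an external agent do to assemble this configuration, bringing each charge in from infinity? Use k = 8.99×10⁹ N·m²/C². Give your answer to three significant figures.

0.323 J

The work to assemble the configuration equals its total potential energy, U = Σ kqᵢqⱼ/rᵢⱼ over all pairs.
All three pair separations equal the side length, 0.863 m.
U = (0.0239) + (0.131) + (0.167) = 0.323 J.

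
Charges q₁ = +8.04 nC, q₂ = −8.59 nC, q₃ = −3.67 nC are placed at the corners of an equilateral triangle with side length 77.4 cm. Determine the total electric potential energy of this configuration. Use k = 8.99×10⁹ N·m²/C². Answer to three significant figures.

-7.79×10⁻⁷ J

The work to assemble the configuration equals its total potential energy, U = Σ kqᵢqⱼ/rᵢⱼ over all pairs.
All three pair separations equal the side length, 0.774 m.
U = (-8.02×10⁻⁷) + (-3.43×10⁻⁷) + (3.66×10⁻⁷) = -7.79×10⁻⁷ J.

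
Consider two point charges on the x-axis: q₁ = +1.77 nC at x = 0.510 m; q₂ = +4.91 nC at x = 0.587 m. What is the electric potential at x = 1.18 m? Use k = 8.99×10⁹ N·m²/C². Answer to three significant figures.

The total potential is the scalar sum of each charge's contribution, V = Σ kqᵢ/rᵢ.
Distances from the field point to each charge: r₁ = 0.670 m, r₂ = 0.593 m.
V = k[(1.77×10⁻⁹)/(0.670) + (4.91×10⁻⁹)/(0.593)] = 98.2 V.

98.2 V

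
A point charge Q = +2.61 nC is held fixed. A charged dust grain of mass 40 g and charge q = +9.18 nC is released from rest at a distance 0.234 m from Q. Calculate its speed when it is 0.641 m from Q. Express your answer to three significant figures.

Only the electrostatic force acts, so mechanical energy is conserved: ½mv² = U₁ − U₂ = kQq(1/r₁ − 1/r₂).
U₁ − U₂ = (8.99×10⁹ N·m²/C²)(2.61×10⁻⁹ C)(9.18×10⁻⁹ C)(1/0.234 − 1/0.641) = 5.84×10⁻⁷ J.
v = √(2·5.84×10⁻⁷/0.0400) = 5.41×10⁻³ m/s.

5.41×10⁻³ m/s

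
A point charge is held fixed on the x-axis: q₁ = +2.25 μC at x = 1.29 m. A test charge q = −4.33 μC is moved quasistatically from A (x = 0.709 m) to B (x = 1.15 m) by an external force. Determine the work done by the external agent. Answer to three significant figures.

-0.475 J

For quasistatic motion the external work equals the change in potential energy: W_ext = qΔV = q(V_B − V_A).
At A: distance to the source charge is 0.581 m; V_A = kq₁/r = 3.48×10⁴ V.
At B: distance to the source charge is 0.140 m; V_B = kq₁/r = 1.44×10⁵ V.
ΔV = V_B − V_A = 1.10×10⁵ V.
W_ext = qΔV = (-4.33×10⁻⁶ C)(1.10×10⁵ V) = -0.475 J.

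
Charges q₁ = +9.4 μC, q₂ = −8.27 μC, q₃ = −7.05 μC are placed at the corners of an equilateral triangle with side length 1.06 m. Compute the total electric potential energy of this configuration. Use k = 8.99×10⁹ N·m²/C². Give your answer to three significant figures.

The work to assemble the configuration equals its total potential energy, U = Σ kqᵢqⱼ/rᵢⱼ over all pairs.
All three pair separations equal the side length, 1.06 m.
U = (-0.659) + (-0.562) + (0.494) = -0.727 J.

-0.727 J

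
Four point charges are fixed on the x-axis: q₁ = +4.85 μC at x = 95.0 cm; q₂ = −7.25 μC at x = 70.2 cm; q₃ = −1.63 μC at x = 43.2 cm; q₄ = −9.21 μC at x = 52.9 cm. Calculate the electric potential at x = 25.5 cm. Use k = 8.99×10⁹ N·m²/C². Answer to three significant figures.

-4.68×10⁵ V

The total potential is the scalar sum of each charge's contribution, V = Σ kqᵢ/rᵢ.
Distances from the field point to each charge: r₁ = 0.695 m, r₂ = 0.447 m, r₃ = 0.177 m, r₄ = 0.274 m.
V = k[(4.85×10⁻⁶)/(0.695) + (-7.25×10⁻⁶)/(0.447) + (-1.63×10⁻⁶)/(0.177) + (-9.21×10⁻⁶)/(0.274)] = -4.68×10⁵ V.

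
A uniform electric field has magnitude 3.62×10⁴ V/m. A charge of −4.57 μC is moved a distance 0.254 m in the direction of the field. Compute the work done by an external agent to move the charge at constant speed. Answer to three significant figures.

0.0420 J

The potential change for a displacement 0.254 m in the direction of the field is ΔV = −Ed = -9190 V.
W_ext = qΔV = 0.0420 J.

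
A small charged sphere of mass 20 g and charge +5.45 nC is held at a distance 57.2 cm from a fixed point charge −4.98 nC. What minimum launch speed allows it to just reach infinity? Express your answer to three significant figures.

6.53×10⁻³ m/s

To just escape, total mechanical energy must reach zero at infinity: ½mv²_min + U = 0, so ½mv²_min = −U = |kQq|/r.
|U| = |kQq|/r = (8.99×10⁹ N·m²/C²)(4.98×10⁻⁹)(5.45×10⁻⁹)/(0.572) = 4.27×10⁻⁷ J.
v_min = √(2|U|/m) = √(2·4.27×10⁻⁷/0.0200) = 6.53×10⁻³ m/s.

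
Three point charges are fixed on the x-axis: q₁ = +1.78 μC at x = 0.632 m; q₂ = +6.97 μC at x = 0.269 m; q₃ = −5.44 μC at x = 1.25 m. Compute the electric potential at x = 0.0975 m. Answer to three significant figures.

Electric potential is a scalar, so the contributions from each charge add algebraically: V = Σ kqᵢ/rᵢ.
Distances from the field point to each charge: r₁ = 0.534 m, r₂ = 0.172 m, r₃ = 1.15 m.
V = k[(1.78×10⁻⁶)/(0.534) + (6.97×10⁻⁶)/(0.172) + (-5.44×10⁻⁶)/(1.15)] = 3.53×10⁵ V.

3.53×10⁵ V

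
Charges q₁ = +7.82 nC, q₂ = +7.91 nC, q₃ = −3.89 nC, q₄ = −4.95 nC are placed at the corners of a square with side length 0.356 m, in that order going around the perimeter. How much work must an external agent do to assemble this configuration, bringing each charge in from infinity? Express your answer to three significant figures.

-9.49×10⁻⁷ J

The work to assemble the configuration equals its total potential energy, U = Σ kqᵢqⱼ/rᵢⱼ over all pairs.
The four side pairs have separation 0.356 m and the two diagonal pairs 0.503 m.
Summing all 6 pair terms gives U = -9.49×10⁻⁷ J.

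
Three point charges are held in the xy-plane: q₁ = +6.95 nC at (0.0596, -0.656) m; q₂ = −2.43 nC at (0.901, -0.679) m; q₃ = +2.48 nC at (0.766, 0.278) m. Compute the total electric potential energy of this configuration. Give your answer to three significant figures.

-1.04×10⁻⁷ J

The work to assemble the configuration equals its total potential energy, U = Σ kqᵢqⱼ/rᵢⱼ over all pairs.
Pair separations: r₁₂ = 0.842 m, r₁₃ = 1.17 m, r₂₃ = 0.966 m.
U = (-1.80×10⁻⁷) + (1.32×10⁻⁷) + (-5.61×10⁻⁸) = -1.04×10⁻⁷ J.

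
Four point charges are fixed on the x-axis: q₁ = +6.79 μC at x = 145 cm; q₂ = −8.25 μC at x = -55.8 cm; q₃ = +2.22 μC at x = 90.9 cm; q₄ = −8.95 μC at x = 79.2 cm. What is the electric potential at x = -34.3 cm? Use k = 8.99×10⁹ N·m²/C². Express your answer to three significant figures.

-3.66×10⁵ V

The total potential is the scalar sum of each charge's contribution, V = Σ kqᵢ/rᵢ.
Distances from the field point to each charge: r₁ = 1.79 m, r₂ = 0.215 m, r₃ = 1.25 m, r₄ = 1.14 m.
V = k[(6.79×10⁻⁶)/(1.79) + (-8.25×10⁻⁶)/(0.215) + (2.22×10⁻⁶)/(1.25) + (-8.95×10⁻⁶)/(1.14)] = -3.66×10⁵ V.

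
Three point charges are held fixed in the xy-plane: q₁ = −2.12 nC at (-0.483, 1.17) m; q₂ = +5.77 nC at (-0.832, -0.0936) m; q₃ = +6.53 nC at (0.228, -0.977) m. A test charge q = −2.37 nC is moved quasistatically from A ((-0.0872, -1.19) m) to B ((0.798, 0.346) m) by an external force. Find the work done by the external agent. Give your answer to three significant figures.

For quasistatic motion the external work equals the change in potential energy: W_ext = qΔV = q(V_B − V_A).
At A: distances to the source charges are 2.39 m, 1.33 m, 0.380 m; V_A = Σ kqᵢ/rᵢ = 185 V.
At B: distances to the source charges are 1.52 m, 1.69 m, 1.44 m; V_B = Σ kqᵢ/rᵢ = 59.0 V.
ΔV = V_B − V_A = -127 V.
W_ext = qΔV = (-2.37×10⁻⁹ C)(-127 V) = 3.00×10⁻⁷ J.

3.00×10⁻⁷ J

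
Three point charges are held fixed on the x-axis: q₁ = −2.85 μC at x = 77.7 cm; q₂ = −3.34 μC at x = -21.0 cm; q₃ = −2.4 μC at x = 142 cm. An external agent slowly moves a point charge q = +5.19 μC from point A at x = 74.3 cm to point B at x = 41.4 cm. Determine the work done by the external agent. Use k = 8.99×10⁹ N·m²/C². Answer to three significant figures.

For quasistatic motion the external work equals the change in potential energy: W_ext = qΔV = q(V_B − V_A).
At A: distances to the source charges are 0.0340 m, 0.953 m, 0.677 m; V_A = Σ kqᵢ/rᵢ = -8.17×10⁵ V.
At B: distances to the source charges are 0.363 m, 0.624 m, 1.01 m; V_B = Σ kqᵢ/rᵢ = -1.40×10⁵ V.
ΔV = V_B − V_A = 6.77×10⁵ V.
W_ext = qΔV = (5.19×10⁻⁶ C)(6.77×10⁵ V) = 3.51 J.

3.51 J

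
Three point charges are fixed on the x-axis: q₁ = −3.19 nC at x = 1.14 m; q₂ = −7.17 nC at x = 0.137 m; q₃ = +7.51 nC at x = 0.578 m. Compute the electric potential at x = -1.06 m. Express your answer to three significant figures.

The total potential is the scalar sum of each charge's contribution, V = Σ kqᵢ/rᵢ.
Distances from the field point to each charge: r₁ = 2.20 m, r₂ = 1.20 m, r₃ = 1.64 m.
V = k[(-3.19×10⁻⁹)/(2.20) + (-7.17×10⁻⁹)/(1.20) + (7.51×10⁻⁹)/(1.64)] = -25.7 V.

-25.7 V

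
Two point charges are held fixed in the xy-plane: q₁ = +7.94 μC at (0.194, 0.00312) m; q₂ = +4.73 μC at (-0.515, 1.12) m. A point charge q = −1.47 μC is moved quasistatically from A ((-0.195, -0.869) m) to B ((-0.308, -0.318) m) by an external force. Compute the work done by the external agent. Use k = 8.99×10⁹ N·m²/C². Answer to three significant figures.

For quasistatic motion the external work equals the change in potential energy: W_ext = qΔV = q(V_B − V_A).
At A: distances to the source charges are 0.955 m, 2.01 m; V_A = Σ kqᵢ/rᵢ = 9.59×10⁴ V.
At B: distances to the source charges are 0.596 m, 1.45 m; V_B = Σ kqᵢ/rᵢ = 1.49×10⁵ V.
ΔV = V_B − V_A = 5.32×10⁴ V.
W_ext = qΔV = (-1.47×10⁻⁶ C)(5.32×10⁴ V) = -0.0782 J.

-0.0782 J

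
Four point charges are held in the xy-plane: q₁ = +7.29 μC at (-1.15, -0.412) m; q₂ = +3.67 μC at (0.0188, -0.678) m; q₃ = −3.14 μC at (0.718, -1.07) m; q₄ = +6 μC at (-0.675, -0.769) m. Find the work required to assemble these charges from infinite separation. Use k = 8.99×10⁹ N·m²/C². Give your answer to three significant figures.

The assembly work is the sum of pairwise potential energies, U = Σ_{i<j} kqᵢqⱼ/rᵢⱼ.
Pair separations: r₁₂ = 1.20 m, r₁₃ = 1.98 m, r₁₄ = 0.594 m, r₂₃ = 0.802 m, r₂₄ = 0.700 m, r₃₄ = 1.43 m.
Summing all 6 pair terms gives U = 0.793 J.

0.793 J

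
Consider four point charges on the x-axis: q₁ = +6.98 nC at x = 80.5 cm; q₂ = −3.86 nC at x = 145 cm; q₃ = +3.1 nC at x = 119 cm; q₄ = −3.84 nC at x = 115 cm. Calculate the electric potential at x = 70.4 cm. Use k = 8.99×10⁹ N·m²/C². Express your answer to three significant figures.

Electric potential is a scalar, so the contributions from each charge add algebraically: V = Σ kqᵢ/rᵢ.
Distances from the field point to each charge: r₁ = 0.101 m, r₂ = 0.746 m, r₃ = 0.486 m, r₄ = 0.446 m.
V = k[(6.98×10⁻⁹)/(0.101) + (-3.86×10⁻⁹)/(0.746) + (3.10×10⁻⁹)/(0.486) + (-3.84×10⁻⁹)/(0.446)] = 555 V.

555 V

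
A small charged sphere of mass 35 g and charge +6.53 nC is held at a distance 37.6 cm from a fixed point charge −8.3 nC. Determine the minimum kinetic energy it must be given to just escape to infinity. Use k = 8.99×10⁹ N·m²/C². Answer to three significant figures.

1.30×10⁻⁶ J

To just escape, total mechanical energy must reach zero at infinity: ½mv²_min + U = 0, so ½mv²_min = −U = |kQq|/r.
|U| = |kQq|/r = (8.99×10⁹ N·m²/C²)(8.30×10⁻⁹)(6.53×10⁻⁹)/(0.376) = 1.30×10⁻⁶ J.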